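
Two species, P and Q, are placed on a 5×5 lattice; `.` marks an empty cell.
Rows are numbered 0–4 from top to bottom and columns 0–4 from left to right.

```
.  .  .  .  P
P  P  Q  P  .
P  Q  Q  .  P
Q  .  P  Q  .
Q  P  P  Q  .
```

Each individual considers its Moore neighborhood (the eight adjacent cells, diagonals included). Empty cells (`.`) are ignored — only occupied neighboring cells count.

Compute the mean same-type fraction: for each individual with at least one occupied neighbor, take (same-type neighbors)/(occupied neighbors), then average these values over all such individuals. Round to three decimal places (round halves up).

(0,4)P 1/1
(1,0)P 2/3
(1,1)P 2/5
(1,2)Q 2/4
(1,3)P 2/4
(2,0)P 2/4
(2,1)Q 3/7
(2,2)Q 3/6
(2,4)P 1/2
(3,0)Q 2/4
(3,2)P 2/6
(3,3)Q 2/5
(4,0)Q 1/2
(4,1)P 2/4
(4,2)P 2/4
(4,3)Q 1/3
Sum over 16 individuals: 1/1 + 2/3 + 2/5 + 2/4 + 2/4 + 2/4 + 3/7 + 3/6 + 1/2 + 2/4 + 2/6 + 2/5 + 1/2 + 2/4 + 2/4 + 1/3 = 1693/210; mean = 1693/210 ÷ 16 = 1693/3360 = 0.503869… → 0.504.

0.504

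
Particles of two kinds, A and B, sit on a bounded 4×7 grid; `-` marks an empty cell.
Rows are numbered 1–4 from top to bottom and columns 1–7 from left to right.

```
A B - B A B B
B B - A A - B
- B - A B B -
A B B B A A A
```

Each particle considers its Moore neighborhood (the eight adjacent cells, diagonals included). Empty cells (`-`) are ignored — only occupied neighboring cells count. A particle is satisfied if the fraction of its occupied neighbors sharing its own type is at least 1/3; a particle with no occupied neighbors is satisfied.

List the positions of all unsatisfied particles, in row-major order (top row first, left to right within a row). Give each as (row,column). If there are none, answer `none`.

(1,1), (1,4), (3,5), (4,1)

(1,1)A 0/3 ✗
(1,2)B 2/3 ✓
(1,4)B 0/3 ✗
(1,5)A 2/4 ✓
(1,6)B 2/4 ✓
(1,7)B 2/2 ✓
(2,1)B 3/4 ✓
(2,2)B 3/4 ✓
(2,4)A 3/5 ✓
(2,5)A 3/7 ✓
(2,7)B 3/3 ✓
(3,2)B 4/5 ✓
(3,4)A 3/6 ✓
(3,5)B 2/7 ✗
(3,6)B 2/6 ✓
(4,1)A 0/2 ✗
(4,2)B 2/3 ✓
(4,3)B 3/4 ✓
(4,4)B 2/4 ✓
(4,5)A 2/5 ✓
(4,6)A 2/4 ✓
(4,7)A 1/2 ✓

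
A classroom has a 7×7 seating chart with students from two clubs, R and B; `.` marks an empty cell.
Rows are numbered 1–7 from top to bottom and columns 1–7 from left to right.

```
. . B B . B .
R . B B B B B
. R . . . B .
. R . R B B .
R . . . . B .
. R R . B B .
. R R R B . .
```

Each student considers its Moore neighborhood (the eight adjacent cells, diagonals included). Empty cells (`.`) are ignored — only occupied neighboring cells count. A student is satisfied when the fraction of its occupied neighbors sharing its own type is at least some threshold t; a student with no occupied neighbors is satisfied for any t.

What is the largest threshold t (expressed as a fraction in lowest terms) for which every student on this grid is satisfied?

0/1

Row 1: (1,3)B 3/3 · (1,4)B 4/4 · (1,6)B 3/3
Row 2: (2,1)R 1/1 · (2,3)B 3/4 · (2,4)B 4/4 · (2,5)B 5/5 · (2,6)B 4/4 · (2,7)B 3/3
Row 3: (3,2)R 2/3 · (3,6)B 5/5
Row 4: (4,2)R 2/2 · (4,4)R 0/1 · (4,5)B 3/4 · (4,6)B 3/3
Row 5: (5,1)R 2/2 · (5,6)B 4/4
Row 6: (6,2)R 4/4 · (6,3)R 4/4 · (6,5)B 3/4 · (6,6)B 3/3
Row 7: (7,2)R 3/3 · (7,3)R 4/4 · (7,4)R 2/4 · (7,5)B 2/3
The smallest same-type fraction is 0/1 at (4,4), which reduces to 0/1. Any threshold above that leaves this student unsatisfied.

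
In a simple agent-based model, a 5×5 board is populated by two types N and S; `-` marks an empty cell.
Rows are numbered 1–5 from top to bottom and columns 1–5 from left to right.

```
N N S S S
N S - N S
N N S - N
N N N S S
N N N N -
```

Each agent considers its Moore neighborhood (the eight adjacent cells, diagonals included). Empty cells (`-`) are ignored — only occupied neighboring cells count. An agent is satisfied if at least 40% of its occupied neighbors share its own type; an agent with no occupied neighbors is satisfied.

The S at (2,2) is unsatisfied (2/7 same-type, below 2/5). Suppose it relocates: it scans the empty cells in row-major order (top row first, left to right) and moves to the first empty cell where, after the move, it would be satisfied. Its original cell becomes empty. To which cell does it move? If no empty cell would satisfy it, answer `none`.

(2,3)

Vacating (2,2). Empty cells in order:
  (2,3): 3/6 same-type → satisfied — stop here.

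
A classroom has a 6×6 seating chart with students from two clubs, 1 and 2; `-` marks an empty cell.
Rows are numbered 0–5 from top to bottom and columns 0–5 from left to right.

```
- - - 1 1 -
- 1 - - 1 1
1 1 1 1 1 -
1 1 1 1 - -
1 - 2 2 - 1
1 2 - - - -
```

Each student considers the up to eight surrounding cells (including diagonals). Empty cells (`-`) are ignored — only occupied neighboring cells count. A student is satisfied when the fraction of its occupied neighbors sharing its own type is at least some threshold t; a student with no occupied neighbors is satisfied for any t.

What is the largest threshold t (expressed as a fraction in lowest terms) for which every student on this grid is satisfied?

(0,3)1 2/2
(0,4)1 3/3
(1,1)1 3/3
(1,4)1 5/5
(1,5)1 3/3
(2,0)1 4/4
(2,1)1 6/6
(2,2)1 6/6
(2,3)1 5/5
(2,4)1 4/4
(3,0)1 4/4
(3,1)1 6/7
(3,2)1 5/7
(3,3)1 4/6
(4,0)1 3/4
(4,2)2 2/5
(4,3)2 1/3
(4,5)1 — no occupied neighbors
(5,0)1 1/2
(5,1)2 1/3
The smallest same-type fraction is 1/3 at (4,3), which reduces to 1/3. Any threshold above that leaves this student unsatisfied.

1/3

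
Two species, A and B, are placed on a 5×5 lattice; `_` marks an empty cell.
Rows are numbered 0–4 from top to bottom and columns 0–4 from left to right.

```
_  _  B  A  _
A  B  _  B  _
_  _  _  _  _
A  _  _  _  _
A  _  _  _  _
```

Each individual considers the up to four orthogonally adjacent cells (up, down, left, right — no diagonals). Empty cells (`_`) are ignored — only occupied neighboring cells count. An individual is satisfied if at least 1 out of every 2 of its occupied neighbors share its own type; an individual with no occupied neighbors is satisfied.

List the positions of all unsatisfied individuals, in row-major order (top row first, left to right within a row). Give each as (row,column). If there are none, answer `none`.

(0,2), (0,3), (1,0), (1,1), (1,3)

(0,2)B 0/1 ✗
(0,3)A 0/2 ✗
(1,0)A 0/1 ✗
(1,1)B 0/1 ✗
(1,3)B 0/1 ✗
(3,0)A 1/1 ✓
(4,0)A 1/1 ✓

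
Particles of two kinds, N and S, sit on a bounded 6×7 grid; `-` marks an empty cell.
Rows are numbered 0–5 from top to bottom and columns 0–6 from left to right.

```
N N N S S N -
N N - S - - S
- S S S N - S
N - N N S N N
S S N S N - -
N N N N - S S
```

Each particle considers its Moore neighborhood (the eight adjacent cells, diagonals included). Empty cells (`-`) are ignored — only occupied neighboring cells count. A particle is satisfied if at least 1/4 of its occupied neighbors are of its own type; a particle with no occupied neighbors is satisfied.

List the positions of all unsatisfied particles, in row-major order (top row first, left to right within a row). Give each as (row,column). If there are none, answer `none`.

(0,0)N 3/3 ✓
(0,1)N 4/4 ✓
(0,2)N 2/4 ✓
(0,3)S 2/3 ✓
(0,4)S 2/3 ✓
(0,5)N 0/2 ✗
(1,0)N 3/4 ✓
(1,1)N 4/6 ✓
(1,3)S 4/6 ✓
(1,6)S 1/2 ✓
(2,1)S 1/5 ✗
(2,2)S 3/6 ✓
(2,3)S 3/6 ✓
(2,4)N 2/5 ✓
(2,6)S 1/3 ✓
(3,0)N 0/3 ✗
(3,2)N 2/7 ✓
(3,3)N 4/8 ✓
(3,4)S 2/6 ✓
(3,5)N 3/5 ✓
(3,6)N 1/2 ✓
(4,0)S 1/4 ✓
(4,1)S 1/7 ✗
(4,2)N 5/7 ✓
(4,3)S 1/7 ✗
(4,4)N 3/6 ✓
(5,0)N 1/3 ✓
(5,1)N 3/5 ✓
(5,2)N 3/5 ✓
(5,3)N 3/4 ✓
(5,5)S 1/2 ✓
(5,6)S 1/1 ✓

(0,5), (2,1), (3,0), (4,1), (4,3)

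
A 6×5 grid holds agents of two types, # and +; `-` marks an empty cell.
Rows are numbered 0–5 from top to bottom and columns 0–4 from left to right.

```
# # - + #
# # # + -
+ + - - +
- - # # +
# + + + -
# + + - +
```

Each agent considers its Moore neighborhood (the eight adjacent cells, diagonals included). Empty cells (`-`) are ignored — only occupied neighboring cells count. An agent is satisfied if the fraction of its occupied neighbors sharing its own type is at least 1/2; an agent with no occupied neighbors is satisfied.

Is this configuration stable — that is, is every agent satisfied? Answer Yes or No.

No

(0,0)# 3/3 ok
(0,1)# 4/4 ok
(0,3)+ 1/3 unhappy
(0,4)# 0/2 unhappy
(1,0)# 3/5 ok
(1,1)# 4/6 ok
(1,2)# 2/5 unhappy
(1,3)+ 2/4 ok
(2,0)+ 1/3 unhappy
(2,1)+ 1/5 unhappy
(2,4)+ 2/3 ok
(3,2)# 1/5 unhappy
(3,3)# 1/5 unhappy
(3,4)+ 2/3 ok
(4,0)# 1/3 unhappy
(4,1)+ 3/6 ok
(4,2)+ 4/6 ok
(4,3)+ 4/6 ok
(5,0)# 1/3 unhappy
(5,1)+ 3/5 ok
(5,2)+ 4/4 ok
(5,4)+ 1/1 ok
For instance (0,3) has only 1/3 same-type neighbors, below 1/2.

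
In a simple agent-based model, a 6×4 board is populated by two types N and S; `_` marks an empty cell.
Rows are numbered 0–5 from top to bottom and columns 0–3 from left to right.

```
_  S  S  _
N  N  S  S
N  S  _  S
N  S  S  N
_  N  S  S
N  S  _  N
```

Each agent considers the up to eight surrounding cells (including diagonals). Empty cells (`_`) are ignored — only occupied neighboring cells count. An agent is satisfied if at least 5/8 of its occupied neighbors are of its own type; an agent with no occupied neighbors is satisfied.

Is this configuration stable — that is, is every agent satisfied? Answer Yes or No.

(0,1)S 2/4 unhappy
(0,2)S 3/4 ok
(1,0)N 2/4 unhappy
(1,1)N 2/6 unhappy
(1,2)S 5/6 ok
(1,3)S 3/3 ok
(2,0)N 3/5 unhappy
(2,1)S 3/7 unhappy
(2,3)S 3/4 ok
(3,0)N 2/4 unhappy
(3,1)S 3/6 unhappy
(3,2)S 5/7 ok
(3,3)N 0/4 unhappy
(4,1)N 2/6 unhappy
(4,2)S 4/7 unhappy
(4,3)S 2/4 unhappy
(5,0)N 1/2 unhappy
(5,1)S 1/3 unhappy
(5,3)N 0/2 unhappy
For instance (0,1) has only 2/4 same-type neighbors, below 5/8.

No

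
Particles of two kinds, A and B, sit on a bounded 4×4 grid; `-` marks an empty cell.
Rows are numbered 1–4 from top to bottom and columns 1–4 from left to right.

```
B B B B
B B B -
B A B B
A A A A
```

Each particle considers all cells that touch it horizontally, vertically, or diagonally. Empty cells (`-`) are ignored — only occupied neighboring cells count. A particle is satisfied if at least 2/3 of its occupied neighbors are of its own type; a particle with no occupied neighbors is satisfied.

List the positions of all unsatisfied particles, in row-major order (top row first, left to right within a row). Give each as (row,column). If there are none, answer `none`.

(3,1), (3,2), (3,3), (3,4), (4,2), (4,3), (4,4)

Row 1: (1,1)B 3/3 ✓ · (1,2)B 5/5 ✓ · (1,3)B 4/4 ✓ · (1,4)B 2/2 ✓
Row 2: (2,1)B 4/5 ✓ · (2,2)B 7/8 ✓ · (2,3)B 6/7 ✓
Row 3: (3,1)B 2/5 ✗ · (3,2)A 3/8 ✗ · (3,3)B 3/7 ✗ · (3,4)B 2/4 ✗
Row 4: (4,1)A 2/3 ✓ · (4,2)A 3/5 ✗ · (4,3)A 3/5 ✗ · (4,4)A 1/3 ✗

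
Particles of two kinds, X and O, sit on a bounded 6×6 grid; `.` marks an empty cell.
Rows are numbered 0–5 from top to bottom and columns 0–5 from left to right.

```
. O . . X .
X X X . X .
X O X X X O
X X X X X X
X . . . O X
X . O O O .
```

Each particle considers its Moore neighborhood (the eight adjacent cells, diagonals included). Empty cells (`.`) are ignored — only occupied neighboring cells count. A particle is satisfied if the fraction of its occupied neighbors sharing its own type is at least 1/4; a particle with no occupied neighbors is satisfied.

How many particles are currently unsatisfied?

(0,1)O 0/3 ✗
(0,4)X 1/1 ✓
(1,0)X 2/4 ✓
(1,1)X 4/6 ✓
(1,2)X 3/5 ✓
(1,4)X 3/4 ✓
(2,0)X 4/5 ✓
(2,1)O 0/8 ✗
(2,2)X 6/7 ✓
(2,3)X 7/7 ✓
(2,4)X 5/6 ✓
(2,5)O 0/4 ✗
(3,0)X 3/4 ✓
(3,1)X 5/6 ✓
(3,2)X 4/5 ✓
(3,3)X 5/6 ✓
(3,4)X 5/7 ✓
(3,5)X 3/5 ✓
(4,0)X 3/3 ✓
(4,4)O 2/6 ✓
(4,5)X 2/4 ✓
(5,0)X 1/1 ✓
(5,2)O 1/1 ✓
(5,3)O 3/3 ✓
(5,4)O 2/3 ✓
Unsatisfied: (0,1), (2,1), (2,5) — 3 in total.

3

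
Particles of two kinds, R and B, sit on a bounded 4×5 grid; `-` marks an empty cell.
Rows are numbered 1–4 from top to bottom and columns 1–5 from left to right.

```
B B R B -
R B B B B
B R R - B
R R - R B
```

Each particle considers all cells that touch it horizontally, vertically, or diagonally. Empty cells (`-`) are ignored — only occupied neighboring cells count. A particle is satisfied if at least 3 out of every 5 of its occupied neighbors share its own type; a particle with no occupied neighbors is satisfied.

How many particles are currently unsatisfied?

9

Row 1: (1,1)B 2/3 ✓ · (1,2)B 3/5 ✓ · (1,3)R 0/5 ✗ · (1,4)B 3/4 ✓
Row 2: (2,1)R 1/5 ✗ · (2,2)B 4/8 ✗ · (2,3)B 4/7 ✗ · (2,4)B 4/6 ✓ · (2,5)B 3/3 ✓
Row 3: (3,1)B 1/5 ✗ · (3,2)R 4/7 ✗ · (3,3)R 3/6 ✗ · (3,5)B 3/4 ✓
Row 4: (4,1)R 2/3 ✓ · (4,2)R 3/4 ✓ · (4,4)R 1/3 ✗ · (4,5)B 1/2 ✗
Unsatisfied: (1,3), (2,1), (2,2), (2,3), (3,1), (3,2), (3,3), (4,4), (4,5) — 9 in total.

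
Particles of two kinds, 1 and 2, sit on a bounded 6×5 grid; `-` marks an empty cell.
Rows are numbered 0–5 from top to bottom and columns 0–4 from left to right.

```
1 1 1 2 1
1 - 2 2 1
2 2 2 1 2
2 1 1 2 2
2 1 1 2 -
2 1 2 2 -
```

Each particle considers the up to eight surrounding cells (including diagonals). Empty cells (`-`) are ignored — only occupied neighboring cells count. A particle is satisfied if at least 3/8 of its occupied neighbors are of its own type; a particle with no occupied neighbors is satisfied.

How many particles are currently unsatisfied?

Row 0: (0,0)1 2/2 ok · (0,1)1 3/4 ok · (0,2)1 1/4 unhappy · (0,3)2 2/5 ok · (0,4)1 1/3 unhappy
Row 1: (1,0)1 2/4 ok · (1,2)2 4/7 ok · (1,3)2 4/8 ok · (1,4)1 2/5 ok
Row 2: (2,0)2 2/4 ok · (2,1)2 4/7 ok · (2,2)2 4/7 ok · (2,3)1 2/8 unhappy · (2,4)2 3/5 ok
Row 3: (3,0)2 3/5 ok · (3,1)1 3/8 ok · (3,2)1 4/8 ok · (3,3)2 4/7 ok · (3,4)2 3/4 ok
Row 4: (4,0)2 2/5 ok · (4,1)1 4/8 ok · (4,2)1 4/8 ok · (4,3)2 4/6 ok
Row 5: (5,0)2 1/3 unhappy · (5,1)1 2/5 ok · (5,2)2 2/5 ok · (5,3)2 2/3 ok
Unsatisfied: (0,2), (0,4), (2,3), (5,0) — 4 in total.

4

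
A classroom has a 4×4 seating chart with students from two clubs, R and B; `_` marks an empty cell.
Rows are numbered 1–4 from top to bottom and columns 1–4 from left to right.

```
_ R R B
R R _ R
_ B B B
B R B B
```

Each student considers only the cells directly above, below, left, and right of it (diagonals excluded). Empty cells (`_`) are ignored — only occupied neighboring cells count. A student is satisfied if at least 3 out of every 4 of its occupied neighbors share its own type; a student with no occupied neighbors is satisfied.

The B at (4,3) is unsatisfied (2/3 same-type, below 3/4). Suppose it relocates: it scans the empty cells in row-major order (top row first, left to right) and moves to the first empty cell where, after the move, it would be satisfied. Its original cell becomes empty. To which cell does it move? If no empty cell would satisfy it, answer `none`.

Vacating (4,3). Empty cells in order:
  (1,1): 0/2 same-type → still unsatisfied.
  (2,3): 1/4 same-type → still unsatisfied.
  (3,1): 2/3 same-type → still unsatisfied.

none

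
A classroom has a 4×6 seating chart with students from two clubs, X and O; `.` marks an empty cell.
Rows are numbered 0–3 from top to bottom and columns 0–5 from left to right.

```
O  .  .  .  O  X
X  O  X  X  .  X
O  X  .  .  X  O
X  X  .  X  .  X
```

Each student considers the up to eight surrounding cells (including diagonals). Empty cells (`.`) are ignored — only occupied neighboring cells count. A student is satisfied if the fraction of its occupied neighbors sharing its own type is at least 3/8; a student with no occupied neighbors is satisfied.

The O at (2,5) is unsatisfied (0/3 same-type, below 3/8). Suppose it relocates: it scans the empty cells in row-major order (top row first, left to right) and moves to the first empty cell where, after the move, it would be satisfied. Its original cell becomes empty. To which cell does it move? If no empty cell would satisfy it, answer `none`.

(0,1)

Vacating (2,5). Empty cells in order:
  (0,1): 2/4 same-type → satisfied — stop here.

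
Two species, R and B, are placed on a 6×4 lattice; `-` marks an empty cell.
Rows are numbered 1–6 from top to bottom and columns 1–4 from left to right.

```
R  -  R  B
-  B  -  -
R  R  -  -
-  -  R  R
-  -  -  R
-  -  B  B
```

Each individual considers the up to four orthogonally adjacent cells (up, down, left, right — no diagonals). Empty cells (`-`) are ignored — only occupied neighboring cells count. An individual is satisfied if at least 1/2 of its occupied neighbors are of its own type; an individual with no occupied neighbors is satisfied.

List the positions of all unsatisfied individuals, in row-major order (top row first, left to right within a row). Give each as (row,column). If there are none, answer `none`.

(1,3), (1,4), (2,2)

Row 1: (1,1)R 0/0 ok · (1,3)R 0/1 unhappy · (1,4)B 0/1 unhappy
Row 2: (2,2)B 0/1 unhappy
Row 3: (3,1)R 1/1 ok · (3,2)R 1/2 ok
Row 4: (4,3)R 1/1 ok · (4,4)R 2/2 ok
Row 5: (5,4)R 1/2 ok
Row 6: (6,3)B 1/1 ok · (6,4)B 1/2 ok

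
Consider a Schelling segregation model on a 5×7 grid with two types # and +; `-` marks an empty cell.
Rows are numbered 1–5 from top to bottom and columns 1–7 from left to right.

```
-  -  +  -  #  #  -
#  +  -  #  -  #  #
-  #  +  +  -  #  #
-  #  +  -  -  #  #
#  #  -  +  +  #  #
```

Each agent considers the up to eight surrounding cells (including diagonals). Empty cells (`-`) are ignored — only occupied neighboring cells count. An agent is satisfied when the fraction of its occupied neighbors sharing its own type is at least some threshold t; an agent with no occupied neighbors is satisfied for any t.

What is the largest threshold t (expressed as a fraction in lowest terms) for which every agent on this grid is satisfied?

1/4

(1,3)+ 1/2
(1,5)# 3/3
(1,6)# 3/3
(2,1)# 1/2
(2,2)+ 2/4
(2,4)# 1/4
(2,6)# 5/5
(2,7)# 4/4
(3,2)# 2/5
(3,3)+ 3/6
(3,4)+ 2/3
(3,6)# 5/5
(3,7)# 5/5
(4,2)# 3/5
(4,3)+ 3/6
(4,6)# 5/6
(4,7)# 5/5
(5,1)# 2/2
(5,2)# 2/3
(5,4)+ 2/2
(5,5)+ 1/3
(5,6)# 3/4
(5,7)# 3/3
The smallest same-type fraction is 1/4 at (2,4), which reduces to 1/4. Any threshold above that leaves this agent unsatisfied.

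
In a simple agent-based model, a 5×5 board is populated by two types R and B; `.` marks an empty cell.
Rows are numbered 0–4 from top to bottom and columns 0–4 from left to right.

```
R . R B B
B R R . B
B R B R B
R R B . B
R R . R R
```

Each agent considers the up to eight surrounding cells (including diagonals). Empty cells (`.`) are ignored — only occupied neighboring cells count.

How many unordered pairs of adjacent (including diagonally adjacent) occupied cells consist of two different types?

24

Scan each occupied cell's neighbors to the right and below (and the two forward diagonals) so each pair is counted once.
Row 0: R(0,0)–B(1,0)≠ R(0,0)–R(1,1)= R(0,2)–B(0,3)≠ R(0,2)–R(1,2)= R(0,2)–R(1,1)= B(0,3)–B(0,4)= B(0,3)–B(1,4)= B(0,3)–R(1,2)≠ B(0,4)–B(1,4)=  → 3/9 unlike.
Row 1: B(1,0)–R(1,1)≠ B(1,0)–B(2,0)= B(1,0)–R(2,1)≠ R(1,1)–R(1,2)= R(1,1)–R(2,1)= R(1,1)–B(2,2)≠ R(1,1)–B(2,0)≠ R(1,2)–B(2,2)≠ R(1,2)–R(2,3)= R(1,2)–R(2,1)= B(1,4)–B(2,4)= B(1,4)–R(2,3)≠  → 6/12 unlike.
Row 2: B(2,0)–R(2,1)≠ B(2,0)–R(3,0)≠ B(2,0)–R(3,1)≠ R(2,1)–B(2,2)≠ R(2,1)–R(3,1)= R(2,1)–B(3,2)≠ R(2,1)–R(3,0)= B(2,2)–R(2,3)≠ B(2,2)–B(3,2)= B(2,2)–R(3,1)≠ R(2,3)–B(2,4)≠ R(2,3)–B(3,4)≠ R(2,3)–B(3,2)≠ B(2,4)–B(3,4)=  → 10/14 unlike.
Row 3: R(3,0)–R(3,1)= R(3,0)–R(4,0)= R(3,0)–R(4,1)= R(3,1)–B(3,2)≠ R(3,1)–R(4,1)= R(3,1)–R(4,0)= B(3,2)–R(4,3)≠ B(3,2)–R(4,1)≠ B(3,4)–R(4,4)≠ B(3,4)–R(4,3)≠  → 5/10 unlike.
Row 4: R(4,0)–R(4,1)= R(4,3)–R(4,4)=  → 0/2 unlike.
Total adjacent occupied pairs: 47; unlike-type pairs: 24.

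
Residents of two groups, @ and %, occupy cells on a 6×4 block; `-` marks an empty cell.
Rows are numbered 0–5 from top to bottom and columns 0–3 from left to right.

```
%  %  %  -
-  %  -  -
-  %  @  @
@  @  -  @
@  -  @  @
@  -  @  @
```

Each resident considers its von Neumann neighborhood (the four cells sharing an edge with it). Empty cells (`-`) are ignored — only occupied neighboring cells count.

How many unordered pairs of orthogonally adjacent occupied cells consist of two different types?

2

Scan each occupied cell's neighbors to the right and below so each pair is counted once.
From row 0: 0 unlike of 3 pairs (running 0/3).
From row 1: 0 unlike of 1 pairs (running 0/4).
From row 2: 2 unlike of 4 pairs (running 2/8).
From row 3: 0 unlike of 3 pairs (running 2/11).
From row 4: 0 unlike of 4 pairs (running 2/15).
From row 5: 0 unlike of 1 pairs (running 2/16).
Total adjacent occupied pairs: 16; unlike-type pairs: 2.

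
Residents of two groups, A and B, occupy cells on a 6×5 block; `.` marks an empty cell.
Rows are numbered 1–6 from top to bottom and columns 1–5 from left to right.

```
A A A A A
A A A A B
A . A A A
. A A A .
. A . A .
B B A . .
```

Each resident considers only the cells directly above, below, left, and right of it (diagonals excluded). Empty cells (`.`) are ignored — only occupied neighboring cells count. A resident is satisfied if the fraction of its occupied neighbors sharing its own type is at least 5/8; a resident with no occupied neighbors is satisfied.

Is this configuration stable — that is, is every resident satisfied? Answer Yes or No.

(1,1)A 2/2 satisfied
(1,2)A 3/3 satisfied
(1,3)A 3/3 satisfied
(1,4)A 3/3 satisfied
(1,5)A 1/2 not
(2,1)A 3/3 satisfied
(2,2)A 3/3 satisfied
(2,3)A 4/4 satisfied
(2,4)A 3/4 satisfied
(2,5)B 0/3 not
(3,1)A 1/1 satisfied
(3,3)A 3/3 satisfied
(3,4)A 4/4 satisfied
(3,5)A 1/2 not
(4,2)A 2/2 satisfied
(4,3)A 3/3 satisfied
(4,4)A 3/3 satisfied
(5,2)A 1/2 not
(5,4)A 1/1 satisfied
(6,1)B 1/1 satisfied
(6,2)B 1/3 not
(6,3)A 0/1 not
For instance (1,5) has only 1/2 same-type neighbors, below 5/8.

No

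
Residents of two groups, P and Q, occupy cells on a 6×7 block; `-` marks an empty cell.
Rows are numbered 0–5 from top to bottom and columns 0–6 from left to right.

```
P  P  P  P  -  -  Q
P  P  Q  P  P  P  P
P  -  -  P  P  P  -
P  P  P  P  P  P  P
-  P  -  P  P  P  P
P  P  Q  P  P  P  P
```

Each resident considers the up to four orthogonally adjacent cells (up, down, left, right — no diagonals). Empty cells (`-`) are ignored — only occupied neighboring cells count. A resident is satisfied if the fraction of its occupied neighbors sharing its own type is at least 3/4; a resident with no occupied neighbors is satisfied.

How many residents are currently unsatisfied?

(0,0)P 2/2 satisfied
(0,1)P 3/3 satisfied
(0,2)P 2/3 not
(0,3)P 2/2 satisfied
(0,6)Q 0/1 not
(1,0)P 3/3 satisfied
(1,1)P 2/3 not
(1,2)Q 0/3 not
(1,3)P 3/4 satisfied
(1,4)P 3/3 satisfied
(1,5)P 3/3 satisfied
(1,6)P 1/2 not
(2,0)P 2/2 satisfied
(2,3)P 3/3 satisfied
(2,4)P 4/4 satisfied
(2,5)P 3/3 satisfied
(3,0)P 2/2 satisfied
(3,1)P 3/3 satisfied
(3,2)P 2/2 satisfied
(3,3)P 4/4 satisfied
(3,4)P 4/4 satisfied
(3,5)P 4/4 satisfied
(3,6)P 2/2 satisfied
(4,1)P 2/2 satisfied
(4,3)P 3/3 satisfied
(4,4)P 4/4 satisfied
(4,5)P 4/4 satisfied
(4,6)P 3/3 satisfied
(5,0)P 1/1 satisfied
(5,1)P 2/3 not
(5,2)Q 0/2 not
(5,3)P 2/3 not
(5,4)P 3/3 satisfied
(5,5)P 3/3 satisfied
(5,6)P 2/2 satisfied
Unsatisfied: (0,2), (0,6), (1,1), (1,2), (1,6), (5,1), (5,2), (5,3) — 8 in total.

8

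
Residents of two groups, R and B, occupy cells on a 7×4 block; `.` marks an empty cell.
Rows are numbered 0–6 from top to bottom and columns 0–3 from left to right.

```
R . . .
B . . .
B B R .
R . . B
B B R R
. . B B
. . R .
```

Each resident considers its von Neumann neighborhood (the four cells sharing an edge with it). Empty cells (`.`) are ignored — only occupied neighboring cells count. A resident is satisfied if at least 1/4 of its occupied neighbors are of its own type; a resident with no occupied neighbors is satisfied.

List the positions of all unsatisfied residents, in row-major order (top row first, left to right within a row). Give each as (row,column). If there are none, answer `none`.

(0,0)R 0/1 unhappy
(1,0)B 1/2 ok
(2,0)B 2/3 ok
(2,1)B 1/2 ok
(2,2)R 0/1 unhappy
(3,0)R 0/2 unhappy
(3,3)B 0/1 unhappy
(4,0)B 1/2 ok
(4,1)B 1/2 ok
(4,2)R 1/3 ok
(4,3)R 1/3 ok
(5,2)B 1/3 ok
(5,3)B 1/2 ok
(6,2)R 0/1 unhappy

(0,0), (2,2), (3,0), (3,3), (6,2)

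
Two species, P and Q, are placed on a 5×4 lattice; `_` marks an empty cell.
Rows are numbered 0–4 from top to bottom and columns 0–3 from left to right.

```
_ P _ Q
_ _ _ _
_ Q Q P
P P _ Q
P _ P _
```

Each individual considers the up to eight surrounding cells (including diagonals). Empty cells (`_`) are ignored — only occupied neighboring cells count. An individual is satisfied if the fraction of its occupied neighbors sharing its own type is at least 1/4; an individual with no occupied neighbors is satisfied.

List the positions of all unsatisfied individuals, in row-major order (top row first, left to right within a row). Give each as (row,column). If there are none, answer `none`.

(2,3)

(0,1)P 0/0 ok
(0,3)Q 0/0 ok
(2,1)Q 1/3 ok
(2,2)Q 2/4 ok
(2,3)P 0/2 unhappy
(3,0)P 2/3 ok
(3,1)P 3/5 ok
(3,3)Q 1/3 ok
(4,0)P 2/2 ok
(4,2)P 1/2 ok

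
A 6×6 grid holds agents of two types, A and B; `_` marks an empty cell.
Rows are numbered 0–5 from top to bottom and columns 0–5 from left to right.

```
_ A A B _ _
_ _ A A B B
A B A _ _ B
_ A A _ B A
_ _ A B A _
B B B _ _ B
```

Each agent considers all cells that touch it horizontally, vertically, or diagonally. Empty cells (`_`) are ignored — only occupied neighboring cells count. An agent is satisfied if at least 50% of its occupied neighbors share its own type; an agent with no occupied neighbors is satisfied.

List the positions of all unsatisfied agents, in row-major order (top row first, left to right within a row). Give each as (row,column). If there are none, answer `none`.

(0,3), (2,1), (3,5), (4,2), (4,3), (4,4), (5,5)

Row 0: (0,1)A 2/2 ✓ · (0,2)A 3/4 ✓ · (0,3)B 1/4 ✗
Row 1: (1,2)A 4/6 ✓ · (1,3)A 3/5 ✓ · (1,4)B 3/4 ✓ · (1,5)B 2/2 ✓
Row 2: (2,0)A 1/2 ✓ · (2,1)B 0/5 ✗ · (2,2)A 4/5 ✓ · (2,5)B 3/4 ✓
Row 3: (3,1)A 4/5 ✓ · (3,2)A 3/5 ✓ · (3,4)B 2/4 ✓ · (3,5)A 1/3 ✗
Row 4: (4,2)A 2/5 ✗ · (4,3)B 2/5 ✗ · (4,4)A 1/4 ✗
Row 5: (5,0)B 1/1 ✓ · (5,1)B 2/3 ✓ · (5,2)B 2/3 ✓ · (5,5)B 0/1 ✗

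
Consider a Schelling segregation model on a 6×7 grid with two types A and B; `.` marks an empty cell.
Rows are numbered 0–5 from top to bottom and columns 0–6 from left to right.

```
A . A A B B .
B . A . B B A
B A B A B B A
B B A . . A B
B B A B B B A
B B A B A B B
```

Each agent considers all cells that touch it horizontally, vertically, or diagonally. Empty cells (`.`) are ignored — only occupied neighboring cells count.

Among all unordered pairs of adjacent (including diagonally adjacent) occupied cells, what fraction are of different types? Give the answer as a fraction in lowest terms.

15/31

Scan each occupied cell's neighbors to the right and below (and the two forward diagonals) so each pair is counted once.
From row 0: 4 unlike of 12 pairs (running 4/12).
From row 1: 6 unlike of 15 pairs (running 10/27).
From row 2: 11 unlike of 19 pairs (running 21/46).
From row 3: 8 unlike of 16 pairs (running 29/62).
From row 4: 12 unlike of 25 pairs (running 41/87).
From row 5: 4 unlike of 6 pairs (running 45/93).
Total adjacent occupied pairs: 93; unlike-type pairs: 45.
45/93 reduces to 15/31.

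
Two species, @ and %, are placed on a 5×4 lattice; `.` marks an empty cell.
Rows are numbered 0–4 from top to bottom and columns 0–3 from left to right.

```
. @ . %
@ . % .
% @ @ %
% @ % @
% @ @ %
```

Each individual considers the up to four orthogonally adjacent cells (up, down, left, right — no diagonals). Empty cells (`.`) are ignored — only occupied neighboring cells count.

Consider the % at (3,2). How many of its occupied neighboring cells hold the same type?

Occupied neighbors of (3,2): (2,2)=@, (4,2)=@, (3,1)=@, (3,3)=@.
Same type (%): 0 of 4.

0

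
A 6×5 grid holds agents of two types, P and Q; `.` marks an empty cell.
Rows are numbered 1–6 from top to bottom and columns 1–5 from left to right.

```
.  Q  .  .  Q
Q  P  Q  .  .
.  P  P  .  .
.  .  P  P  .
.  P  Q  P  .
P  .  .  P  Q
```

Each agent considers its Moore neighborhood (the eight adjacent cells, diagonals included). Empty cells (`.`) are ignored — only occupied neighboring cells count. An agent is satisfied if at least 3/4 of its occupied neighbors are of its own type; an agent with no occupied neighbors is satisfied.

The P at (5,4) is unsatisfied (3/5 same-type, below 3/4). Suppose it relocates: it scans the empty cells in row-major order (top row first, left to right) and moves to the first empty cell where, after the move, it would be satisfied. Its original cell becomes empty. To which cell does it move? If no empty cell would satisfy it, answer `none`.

Vacating (5,4). Empty cells in order:
  (1,1): 1/3 same-type → still unsatisfied.
  (1,3): 1/3 same-type → still unsatisfied.
  (1,4): 0/2 same-type → still unsatisfied.
  (2,4): 1/3 same-type → still unsatisfied.
  (2,5): 0/1 same-type → still unsatisfied.
  (3,1): 2/3 same-type → still unsatisfied.
  (3,4): 3/4 same-type → satisfied — stop here.

(3,4)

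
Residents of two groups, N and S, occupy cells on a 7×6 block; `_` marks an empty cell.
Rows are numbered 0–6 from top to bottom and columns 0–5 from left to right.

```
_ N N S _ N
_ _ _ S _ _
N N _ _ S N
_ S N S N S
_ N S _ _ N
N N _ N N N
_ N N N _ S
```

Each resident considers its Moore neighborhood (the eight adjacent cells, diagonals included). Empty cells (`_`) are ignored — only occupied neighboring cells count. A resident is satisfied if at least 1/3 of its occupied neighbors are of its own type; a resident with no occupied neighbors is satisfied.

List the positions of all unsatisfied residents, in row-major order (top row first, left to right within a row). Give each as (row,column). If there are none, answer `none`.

(3,1), (3,5), (6,5)

Row 0: (0,1)N 1/1 ✓ · (0,2)N 1/3 ✓ · (0,3)S 1/2 ✓ · (0,5)N 0/0 ✓
Row 1: (1,3)S 2/3 ✓
Row 2: (2,0)N 1/2 ✓ · (2,1)N 2/3 ✓ · (2,4)S 3/5 ✓ · (2,5)N 1/3 ✓
Row 3: (3,1)S 1/5 ✗ · (3,2)N 2/5 ✓ · (3,3)S 2/4 ✓ · (3,4)N 2/5 ✓ · (3,5)S 1/4 ✗
Row 4: (4,1)N 3/5 ✓ · (4,2)S 2/6 ✓ · (4,5)N 3/4 ✓
Row 5: (5,0)N 3/3 ✓ · (5,1)N 4/5 ✓ · (5,3)N 3/4 ✓ · (5,4)N 4/5 ✓ · (5,5)N 2/3 ✓
Row 6: (6,1)N 3/3 ✓ · (6,2)N 4/4 ✓ · (6,3)N 3/3 ✓ · (6,5)S 0/2 ✗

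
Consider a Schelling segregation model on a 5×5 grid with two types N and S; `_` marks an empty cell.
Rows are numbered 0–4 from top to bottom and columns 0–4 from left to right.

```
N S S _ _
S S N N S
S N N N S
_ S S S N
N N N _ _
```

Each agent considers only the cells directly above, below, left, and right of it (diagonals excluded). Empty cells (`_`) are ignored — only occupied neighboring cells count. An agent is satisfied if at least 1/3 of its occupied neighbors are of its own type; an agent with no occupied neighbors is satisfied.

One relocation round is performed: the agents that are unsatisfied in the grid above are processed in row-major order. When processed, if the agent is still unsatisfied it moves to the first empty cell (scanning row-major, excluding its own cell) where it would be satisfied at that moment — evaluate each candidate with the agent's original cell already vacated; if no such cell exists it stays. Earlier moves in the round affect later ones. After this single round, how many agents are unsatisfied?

0

Initially unsatisfied (in order): (0,0), (2,1), (3,4).
  (0,0) → (0,3).
  (2,1) → (0,4).
  (3,4) → (3,0).
Resulting grid:
_ S S N N
S S N N S
S _ N N S
N S S S _
N N N _ _
All satisfied now.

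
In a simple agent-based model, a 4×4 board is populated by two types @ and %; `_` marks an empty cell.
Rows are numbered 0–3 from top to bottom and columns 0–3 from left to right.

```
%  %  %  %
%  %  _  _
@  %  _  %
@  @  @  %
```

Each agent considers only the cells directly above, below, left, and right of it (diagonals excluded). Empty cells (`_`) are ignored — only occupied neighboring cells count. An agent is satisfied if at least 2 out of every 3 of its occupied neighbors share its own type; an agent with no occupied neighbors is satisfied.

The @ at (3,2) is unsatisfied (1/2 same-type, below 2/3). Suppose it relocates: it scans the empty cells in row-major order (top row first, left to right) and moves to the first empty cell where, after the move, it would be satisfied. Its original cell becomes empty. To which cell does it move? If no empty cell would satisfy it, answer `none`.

Vacating (3,2). Empty cells in order:
  (1,2): 0/2 same-type → still unsatisfied.
  (1,3): 0/2 same-type → still unsatisfied.
  (2,2): 0/2 same-type → still unsatisfied.

none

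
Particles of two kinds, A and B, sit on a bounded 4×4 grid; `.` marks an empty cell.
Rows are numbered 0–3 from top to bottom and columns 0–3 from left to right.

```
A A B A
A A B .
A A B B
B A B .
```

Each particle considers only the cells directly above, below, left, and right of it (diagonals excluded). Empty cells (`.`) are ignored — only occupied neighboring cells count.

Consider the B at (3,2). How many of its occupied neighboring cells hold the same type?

Occupied neighbors of (3,2): (2,2)=B, (3,1)=A.
Same type (B): 1 of 2.

1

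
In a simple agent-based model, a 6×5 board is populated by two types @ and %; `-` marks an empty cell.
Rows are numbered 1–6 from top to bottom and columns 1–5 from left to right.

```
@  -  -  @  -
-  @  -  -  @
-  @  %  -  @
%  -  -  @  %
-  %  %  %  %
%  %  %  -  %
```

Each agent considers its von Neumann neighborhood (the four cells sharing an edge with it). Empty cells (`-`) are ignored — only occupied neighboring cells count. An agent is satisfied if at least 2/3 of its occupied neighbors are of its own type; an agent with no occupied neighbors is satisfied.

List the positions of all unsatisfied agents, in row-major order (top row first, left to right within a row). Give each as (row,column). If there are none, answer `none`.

(3,2), (3,3), (3,5), (4,4), (4,5)

(1,1)@ 0/0 ok
(1,4)@ 0/0 ok
(2,2)@ 1/1 ok
(2,5)@ 1/1 ok
(3,2)@ 1/2 unhappy
(3,3)% 0/1 unhappy
(3,5)@ 1/2 unhappy
(4,1)% 0/0 ok
(4,4)@ 0/2 unhappy
(4,5)% 1/3 unhappy
(5,2)% 2/2 ok
(5,3)% 3/3 ok
(5,4)% 2/3 ok
(5,5)% 3/3 ok
(6,1)% 1/1 ok
(6,2)% 3/3 ok
(6,3)% 2/2 ok
(6,5)% 1/1 ok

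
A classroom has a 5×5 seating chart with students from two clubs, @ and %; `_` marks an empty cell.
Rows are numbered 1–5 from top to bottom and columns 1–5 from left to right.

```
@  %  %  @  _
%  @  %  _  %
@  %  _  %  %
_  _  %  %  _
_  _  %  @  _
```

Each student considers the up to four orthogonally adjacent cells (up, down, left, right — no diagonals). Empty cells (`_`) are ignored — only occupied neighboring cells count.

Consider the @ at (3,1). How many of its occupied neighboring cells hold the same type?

0

Occupied neighbors of (3,1): (2,1)=%, (3,2)=%.
Same type (@): 0 of 2.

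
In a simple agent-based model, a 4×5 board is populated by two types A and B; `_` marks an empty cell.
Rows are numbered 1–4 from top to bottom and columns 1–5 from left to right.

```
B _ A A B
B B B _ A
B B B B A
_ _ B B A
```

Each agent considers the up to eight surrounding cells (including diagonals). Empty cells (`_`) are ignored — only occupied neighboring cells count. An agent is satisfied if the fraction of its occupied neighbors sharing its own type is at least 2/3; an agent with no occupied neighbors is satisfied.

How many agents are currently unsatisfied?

Row 1: (1,1)B 2/2 ✓ · (1,3)A 1/3 ✗ · (1,4)A 2/4 ✗ · (1,5)B 0/2 ✗
Row 2: (2,1)B 4/4 ✓ · (2,2)B 6/7 ✓ · (2,3)B 4/6 ✓ · (2,5)A 2/4 ✗
Row 3: (3,1)B 3/3 ✓ · (3,2)B 6/6 ✓ · (3,3)B 6/6 ✓ · (3,4)B 4/7 ✗ · (3,5)A 2/4 ✗
Row 4: (4,3)B 4/4 ✓ · (4,4)B 3/5 ✗ · (4,5)A 1/3 ✗
Unsatisfied: (1,3), (1,4), (1,5), (2,5), (3,4), (3,5), (4,4), (4,5) — 8 in total.

8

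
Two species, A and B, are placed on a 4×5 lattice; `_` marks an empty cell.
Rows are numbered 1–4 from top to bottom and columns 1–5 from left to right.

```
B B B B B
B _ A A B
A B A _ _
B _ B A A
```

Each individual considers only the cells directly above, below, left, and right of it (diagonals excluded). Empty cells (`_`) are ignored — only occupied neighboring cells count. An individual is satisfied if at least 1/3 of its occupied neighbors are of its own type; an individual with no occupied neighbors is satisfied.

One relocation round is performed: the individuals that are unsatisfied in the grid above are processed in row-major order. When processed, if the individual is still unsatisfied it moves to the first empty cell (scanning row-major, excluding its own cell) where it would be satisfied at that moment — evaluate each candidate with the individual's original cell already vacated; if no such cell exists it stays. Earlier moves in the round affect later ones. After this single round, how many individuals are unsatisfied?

0

Initially unsatisfied (in order): (3,1), (3,2), (4,1), (4,3).
  (3,1) → (3,4).
  (3,2) → (2,2).
  (4,1): now satisfied by earlier moves; stays.
  (4,3) → (3,1).
Resulting grid:
B B B B B
B B A A B
B _ A A _
B _ _ A A
All satisfied now.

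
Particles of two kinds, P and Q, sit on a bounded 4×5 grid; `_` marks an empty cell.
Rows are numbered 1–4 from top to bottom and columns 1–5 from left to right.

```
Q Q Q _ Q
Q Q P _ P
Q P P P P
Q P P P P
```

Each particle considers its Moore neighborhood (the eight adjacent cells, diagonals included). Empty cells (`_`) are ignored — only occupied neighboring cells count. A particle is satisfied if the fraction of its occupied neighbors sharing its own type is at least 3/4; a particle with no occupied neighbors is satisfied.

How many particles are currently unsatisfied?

9

Row 1: (1,1)Q 3/3 ✓ · (1,2)Q 4/5 ✓ · (1,3)Q 2/3 ✗ · (1,5)Q 0/1 ✗
Row 2: (2,1)Q 4/5 ✓ · (2,2)Q 5/8 ✗ · (2,3)P 3/6 ✗ · (2,5)P 2/3 ✗
Row 3: (3,1)Q 3/5 ✗ · (3,2)P 4/8 ✗ · (3,3)P 6/7 ✓ · (3,4)P 7/7 ✓ · (3,5)P 4/4 ✓
Row 4: (4,1)Q 1/3 ✗ · (4,2)P 3/5 ✗ · (4,3)P 5/5 ✓ · (4,4)P 5/5 ✓ · (4,5)P 3/3 ✓
Unsatisfied: (1,3), (1,5), (2,2), (2,3), (2,5), (3,1), (3,2), (4,1), (4,2) — 9 in total.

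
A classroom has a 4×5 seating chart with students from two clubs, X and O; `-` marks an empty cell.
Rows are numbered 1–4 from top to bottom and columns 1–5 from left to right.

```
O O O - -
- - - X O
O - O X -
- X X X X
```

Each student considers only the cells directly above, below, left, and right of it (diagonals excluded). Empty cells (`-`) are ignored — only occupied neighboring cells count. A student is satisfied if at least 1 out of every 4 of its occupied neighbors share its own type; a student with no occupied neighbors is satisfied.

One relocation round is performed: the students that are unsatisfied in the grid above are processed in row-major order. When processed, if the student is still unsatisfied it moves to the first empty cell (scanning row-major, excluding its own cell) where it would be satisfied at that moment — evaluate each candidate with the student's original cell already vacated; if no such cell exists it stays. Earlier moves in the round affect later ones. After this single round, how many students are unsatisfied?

0

Initially unsatisfied (in order): (2,5), (3,3).
  (2,5) → (1,4).
  (3,3) → (1,5).
Resulting grid:
O O O O O
- - - X -
O - - X -
- X X X X
All satisfied now.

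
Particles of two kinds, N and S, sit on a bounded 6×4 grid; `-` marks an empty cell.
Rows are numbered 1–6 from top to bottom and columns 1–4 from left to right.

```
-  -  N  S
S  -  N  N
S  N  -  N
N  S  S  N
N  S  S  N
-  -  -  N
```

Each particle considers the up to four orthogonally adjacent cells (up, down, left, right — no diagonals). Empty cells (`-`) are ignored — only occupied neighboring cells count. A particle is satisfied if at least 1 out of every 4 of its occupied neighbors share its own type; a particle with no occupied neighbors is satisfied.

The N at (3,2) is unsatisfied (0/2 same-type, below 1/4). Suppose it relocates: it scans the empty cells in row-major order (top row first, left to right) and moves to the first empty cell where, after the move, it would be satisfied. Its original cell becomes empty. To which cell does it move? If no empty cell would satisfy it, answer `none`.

(1,2)

Vacating (3,2). Empty cells in order:
  (1,1): 0/1 same-type → still unsatisfied.
  (1,2): 1/1 same-type → satisfied — stop here.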